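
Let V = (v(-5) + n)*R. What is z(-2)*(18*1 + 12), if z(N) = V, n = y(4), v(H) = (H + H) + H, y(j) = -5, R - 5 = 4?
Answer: -5400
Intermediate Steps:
R = 9 (R = 5 + 4 = 9)
v(H) = 3*H (v(H) = 2*H + H = 3*H)
n = -5
V = -180 (V = (3*(-5) - 5)*9 = (-15 - 5)*9 = -20*9 = -180)
z(N) = -180
z(-2)*(18*1 + 12) = -180*(18*1 + 12) = -180*(18 + 12) = -180*30 = -5400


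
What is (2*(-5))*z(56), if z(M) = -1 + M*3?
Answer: -1670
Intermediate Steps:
z(M) = -1 + 3*M
(2*(-5))*z(56) = (2*(-5))*(-1 + 3*56) = -10*(-1 + 168) = -10*167 = -1670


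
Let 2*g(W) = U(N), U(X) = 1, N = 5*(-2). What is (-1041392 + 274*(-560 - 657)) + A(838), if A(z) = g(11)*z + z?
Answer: -1373593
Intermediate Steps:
N = -10
g(W) = ½ (g(W) = (½)*1 = ½)
A(z) = 3*z/2 (A(z) = z/2 + z = 3*z/2)
(-1041392 + 274*(-560 - 657)) + A(838) = (-1041392 + 274*(-560 - 657)) + (3/2)*838 = (-1041392 + 274*(-1217)) + 1257 = (-1041392 - 333458) + 1257 = -1374850 + 1257 = -1373593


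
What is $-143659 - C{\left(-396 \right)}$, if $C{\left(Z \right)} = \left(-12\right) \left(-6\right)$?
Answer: $-143731$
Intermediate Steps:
$C{\left(Z \right)} = 72$
$-143659 - C{\left(-396 \right)} = -143659 - 72 = -143731$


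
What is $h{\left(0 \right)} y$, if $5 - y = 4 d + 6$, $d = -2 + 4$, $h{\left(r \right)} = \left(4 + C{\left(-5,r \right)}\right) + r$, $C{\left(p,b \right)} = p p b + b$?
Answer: $-36$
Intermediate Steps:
$C{\left(p,b \right)} = b + b p^{2}$ ($C{\left(p,b \right)} = p^{2} b + b = b p^{2} + b = b + b p^{2}$)
$h{\left(r \right)} = 4 + 27 r$ ($h{\left(r \right)} = \left(4 + r \left(1 + \left(-5\right)^{2}\right)\right) + r = \left(4 + r \left(1 + 25\right)\right) + r = \left(4 + r 26\right) + r = \left(4 + 26 r\right) + r = 4 + 27 r$)
$d = 2$
$y = -9$ ($y = 5 - \left(4 \cdot 2 + 6\right) = 5 - \left(8 + 6\right) = 5 - 14 = -9$)
$h{\left(0 \right)} y = \left(4 + 27 \cdot 0\right) \left(-9\right) = \left(4 + 0\right) \left(-9\right) = 4 \left(-9\right) = -36$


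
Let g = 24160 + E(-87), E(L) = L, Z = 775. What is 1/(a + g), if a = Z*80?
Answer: 1/86073 ≈ 1.1618e-5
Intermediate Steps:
g = 24073 (g = 24160 - 87 = 24073)
a = 62000 (a = 775*80 = 62000)
1/(a + g) = 1/(62000 + 24073) = 1/86073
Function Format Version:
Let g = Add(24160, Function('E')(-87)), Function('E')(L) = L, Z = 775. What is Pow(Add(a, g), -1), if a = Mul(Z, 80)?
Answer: Rational(1, 86073) ≈ 1.1618e-5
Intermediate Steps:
g = 24073 (g = Add(24160, -87) = 24073)
a = 62000 (a = Mul(775, 80) = 62000)
Pow(Add(a, g), -1) = Pow(Add(62000, 24073), -1) = Pow(86073, -1) = Rational(1, 86073)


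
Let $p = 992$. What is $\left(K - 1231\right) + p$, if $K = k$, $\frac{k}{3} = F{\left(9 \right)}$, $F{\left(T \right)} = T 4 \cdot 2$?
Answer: $-23$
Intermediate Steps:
$F{\left(T \right)} = 8 T$ ($F{\left(T \right)} = 4 T 2 = 8 T$)
$k = 216$ ($k = 3 \cdot 8 \cdot 9 = 3 \cdot 72 = 216$)
$K = 216$
$\left(K - 1231\right) + p = \left(216 - 1231\right) + 992 = -1015 + 992 = -23$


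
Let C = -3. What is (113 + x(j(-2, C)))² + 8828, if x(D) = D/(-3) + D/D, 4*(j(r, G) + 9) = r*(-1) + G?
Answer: 3245257/144 ≈ 22537.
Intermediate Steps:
j(r, G) = -9 - r/4 + G/4 (j(r, G) = -9 + (r*(-1) + G)/4 = -9 + (-r + G)/4 = -9 + (G - r)/4 = -9 + (-r/4 + G/4) = -9 - r/4 + G/4)
x(D) = 1 - D/3 (x(D) = D*(-⅓) + 1 = -D/3 + 1 = 1 - D/3)
(113 + x(j(-2, C)))² + 8828 = (113 + (1 - (-9 - ¼*(-2) + (¼)*(-3))/3))² + 8828 = (113 + (1 - (-9 + ½ - ¾)/3))² + 8828 = (113 + (1 - ⅓*(-37/4)))² + 8828 = (113 + (1 + 37/12))² + 8828 = (113 + 49/12)² + 8828 = (1405/12)² + 8828 = 1974025/144 + 8828 = 3245257/144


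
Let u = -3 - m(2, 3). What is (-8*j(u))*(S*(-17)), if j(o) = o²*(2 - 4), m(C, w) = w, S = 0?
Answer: 0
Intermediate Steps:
u = -6 (u = -3 - 1*3 = -3 - 3 = -6)
j(o) = -2*o² (j(o) = o²*(-2) = -2*o²)
(-8*j(u))*(S*(-17)) = (-(-16)*(-6)²)*(0*(-17)) = -(-16)*36*0 = -8*(-72)*0 = 576*0 = 0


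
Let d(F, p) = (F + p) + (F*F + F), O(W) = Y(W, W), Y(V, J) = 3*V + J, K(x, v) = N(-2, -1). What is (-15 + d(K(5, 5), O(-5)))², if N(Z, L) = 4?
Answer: 121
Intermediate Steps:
K(x, v) = 4
Y(V, J) = J + 3*V
O(W) = 4*W (O(W) = W + 3*W = 4*W)
d(F, p) = p + F² + 2*F (d(F, p) = (F + p) + (F² + F) = (F + p) + (F + F²) = p + F² + 2*F)
(-15 + d(K(5, 5), O(-5)))² = (-15 + (4*(-5) + 4² + 2*4))² = (-15 + (-20 + 16 + 8))² = (-15 + 4)² = (-11)² = 121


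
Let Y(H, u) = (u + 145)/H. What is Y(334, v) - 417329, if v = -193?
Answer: -69693967/167 ≈ -4.1733e+5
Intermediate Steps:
Y(H, u) = (145 + u)/H
Y(334, v) - 417329 = (145 - 193)/334 - 417329 = (1/334)*(-48) - 417329 = -24/167 - 417329 = -69693967/167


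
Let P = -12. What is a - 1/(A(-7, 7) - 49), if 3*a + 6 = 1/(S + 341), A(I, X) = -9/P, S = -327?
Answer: -15851/8106 ≈ -1.9555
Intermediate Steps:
A(I, X) = ¾ (A(I, X) = -9/(-12) = -9*(-1/12) = ¾)
a = -83/42 (a = -2 + 1/(3*(-327 + 341)) = -2 + (⅓)/14 = -2 + (⅓)*(1/14) = -2 + 1/42 = -83/42 ≈ -1.9762)
a - 1/(A(-7, 7) - 49) = -83/42 - 1/(¾ - 49) = -83/42 - 1/(-193/4) = -83/42 - 1*(-4/193) = -83/42 + 4/193 = -15851/8106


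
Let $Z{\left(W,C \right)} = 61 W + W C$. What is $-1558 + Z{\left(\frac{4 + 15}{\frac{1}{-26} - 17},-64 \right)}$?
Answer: $- \frac{688712}{443} \approx -1554.7$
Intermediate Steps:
$Z{\left(W,C \right)} = 61 W + C W$
$-1558 + Z{\left(\frac{4 + 15}{\frac{1}{-26} - 17},-64 \right)} = -1558 + \frac{4 + 15}{\frac{1}{-26} - 17} \left(61 - 64\right) = -1558 + \frac{19}{- \frac{1}{26} - 17} \left(-3\right) = -1558 + \frac{19}{- \frac{443}{26}} \left(-3\right) = -1558 + 19 \left(- \frac{26}{443}\right) \left(-3\right) = -1558 - - \frac{1482}{443} = -1558 + \frac{1482}{443} = - \frac{688712}{443}$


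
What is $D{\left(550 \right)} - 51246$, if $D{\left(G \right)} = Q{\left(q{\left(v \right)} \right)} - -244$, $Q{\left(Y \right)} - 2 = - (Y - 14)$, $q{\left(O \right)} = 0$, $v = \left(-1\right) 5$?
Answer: $-50986$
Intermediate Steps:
$v = -5$
$Q{\left(Y \right)} = 16 - Y$ ($Q{\left(Y \right)} = 2 - \left(Y - 14\right) = 2 - \left(-14 + Y\right) = 16 - Y$)
$D{\left(G \right)} = 260$ ($D{\left(G \right)} = \left(16 - 0\right) - -244 = \left(16 + 0\right) + 244 = 16 + 244 = 260$)
$D{\left(550 \right)} - 51246 = 260 - 51246 = -50986$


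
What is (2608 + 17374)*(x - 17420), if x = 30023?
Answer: 251833146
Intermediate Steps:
(2608 + 17374)*(x - 17420) = (2608 + 17374)*(30023 - 17420) = 19982*12603 = 251833146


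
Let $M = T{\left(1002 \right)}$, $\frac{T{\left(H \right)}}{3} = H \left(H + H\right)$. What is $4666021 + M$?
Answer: $10690045$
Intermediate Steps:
$T{\left(H \right)} = 6 H^{2}$ ($T{\left(H \right)} = 3 H \left(H + H\right) = 3 H 2 H = 3 \cdot 2 H^{2} = 6 H^{2}$)
$M = 6024024$ ($M = 6 \cdot 1002^{2} = 6 \cdot 1004004 = 6024024$)
$4666021 + M = 4666021 + 6024024 = 10690045$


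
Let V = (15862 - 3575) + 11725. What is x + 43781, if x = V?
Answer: 67793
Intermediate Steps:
V = 24012 (V = 12287 + 11725 = 24012)
x = 24012
x + 43781 = 24012 + 43781 = 67793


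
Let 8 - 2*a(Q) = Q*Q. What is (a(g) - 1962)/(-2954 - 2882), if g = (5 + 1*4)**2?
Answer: 10477/11672 ≈ 0.89762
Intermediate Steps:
g = 81 (g = (5 + 4)**2 = 9**2 = 81)
a(Q) = 4 - Q**2/2 (a(Q) = 4 - Q*Q/2 = 4 - Q**2/2)
(a(g) - 1962)/(-2954 - 2882) = ((4 - 1/2*81**2) - 1962)/(-2954 - 2882) = ((4 - 1/2*6561) - 1962)/(-5836) = ((4 - 6561/2) - 1962)*(-1/5836) = (-6553/2 - 1962)*(-1/5836) = -10477/2*(-1/5836) = 10477/11672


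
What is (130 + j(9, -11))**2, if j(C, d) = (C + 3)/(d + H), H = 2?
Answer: 148996/9 ≈ 16555.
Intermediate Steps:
j(C, d) = (3 + C)/(2 + d) (j(C, d) = (C + 3)/(d + 2) = (3 + C)/(2 + d))
(130 + j(9, -11))**2 = (130 + (3 + 9)/(2 - 11))**2 = (130 + 12/(-9))**2 = (130 - 1/9*12)**2 = (130 - 4/3)**2 = (386/3)**2 = 148996/9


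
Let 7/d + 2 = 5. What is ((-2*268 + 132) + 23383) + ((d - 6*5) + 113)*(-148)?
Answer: 31049/3 ≈ 10350.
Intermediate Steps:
d = 7/3 (d = 7/(-2 + 5) = 7/3 ≈ 2.3333)
((-2*268 + 132) + 23383) + ((d - 6*5) + 113)*(-148) = ((-2*268 + 132) + 23383) + ((7/3 - 6*5) + 113)*(-148) = ((-536 + 132) + 23383) + ((7/3 - 30) + 113)*(-148) = (-404 + 23383) + (-83/3 + 113)*(-148) = 22979 + (256/3)*(-148) = 22979 - 37888/3 = 31049/3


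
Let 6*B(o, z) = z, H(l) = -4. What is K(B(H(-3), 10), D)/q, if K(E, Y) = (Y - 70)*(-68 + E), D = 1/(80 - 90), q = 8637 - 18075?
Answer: -139499/283140 ≈ -0.49269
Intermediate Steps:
B(o, z) = z/6
q = -9438
D = -1/10 (D = 1/(-10) = -1/10 ≈ -0.10000)
K(E, Y) = (-70 + Y)*(-68 + E)
K(B(H(-3), 10), D)/q = (4760 - 35*10/3 - 68*(-1/10) + ((1/6)*10)*(-1/10))/(-9438) = (4760 - 70*5/3 + 34/5 + (5/3)*(-1/10))*(-1/9438) = (4760 - 350/3 + 34/5 - 1/6)*(-1/9438) = (139499/30)*(-1/9438) = -139499/283140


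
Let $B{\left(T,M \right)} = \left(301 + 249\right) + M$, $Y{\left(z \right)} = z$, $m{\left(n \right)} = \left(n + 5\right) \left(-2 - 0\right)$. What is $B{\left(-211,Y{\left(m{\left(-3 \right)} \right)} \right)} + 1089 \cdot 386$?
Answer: $420900$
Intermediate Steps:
$m{\left(n \right)} = -10 - 2 n$ ($m{\left(n \right)} = \left(5 + n\right) \left(-2 + \left(-4 + 4\right)\right) = \left(5 + n\right) \left(-2 + 0\right) = \left(5 + n\right) \left(-2\right) = -10 - 2 n$)
$B{\left(T,M \right)} = 550 + M$
$B{\left(-211,Y{\left(m{\left(-3 \right)} \right)} \right)} + 1089 \cdot 386 = \left(550 - 4\right) + 1089 \cdot 386 = \left(550 + \left(-10 + 6\right)\right) + 420354 = \left(550 - 4\right) + 420354 = 546 + 420354 = 420900$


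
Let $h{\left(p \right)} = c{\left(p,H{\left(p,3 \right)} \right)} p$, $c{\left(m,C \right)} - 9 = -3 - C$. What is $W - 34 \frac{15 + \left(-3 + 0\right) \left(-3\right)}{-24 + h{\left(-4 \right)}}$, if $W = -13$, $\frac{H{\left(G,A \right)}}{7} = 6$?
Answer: $- \frac{99}{5} \approx -19.8$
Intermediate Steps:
$H{\left(G,A \right)} = 42$ ($H{\left(G,A \right)} = 7 \cdot 6 = 42$)
$c{\left(m,C \right)} = 6 - C$ ($c{\left(m,C \right)} = 9 - \left(3 + C\right) = 6 - C$)
$h{\left(p \right)} = - 36 p$ ($h{\left(p \right)} = \left(6 - 42\right) p = - 36 p$)
$W - 34 \frac{15 + \left(-3 + 0\right) \left(-3\right)}{-24 + h{\left(-4 \right)}} = -13 - 34 \frac{15 + \left(-3 + 0\right) \left(-3\right)}{-24 - -144} = -13 - 34 \frac{15 - -9}{-24 + 144} = -13 - 34 \frac{15 + 9}{120} = -13 - 34 \cdot 24 \cdot \frac{1}{120} = -13 - \frac{34}{5} = - \frac{99}{5}$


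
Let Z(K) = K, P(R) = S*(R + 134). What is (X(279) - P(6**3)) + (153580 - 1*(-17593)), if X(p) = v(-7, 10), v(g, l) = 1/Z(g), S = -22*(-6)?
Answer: 874810/7 ≈ 1.2497e+5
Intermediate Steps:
S = 132
P(R) = 17688 + 132*R (P(R) = 132*(R + 134) = 132*(134 + R) = 17688 + 132*R)
v(g, l) = 1/g
X(p) = -1/7 (X(p) = 1/(-7) = -1/7)
(X(279) - P(6**3)) + (153580 - 1*(-17593)) = (-1/7 - (17688 + 132*6**3)) + (153580 - 1*(-17593)) = (-1/7 - (17688 + 132*216)) + (153580 + 17593) = (-1/7 - (17688 + 28512)) + 171173 = (-1/7 - 1*46200) + 171173 = (-1/7 - 46200) + 171173 = -323401/7 + 171173 = 874810/7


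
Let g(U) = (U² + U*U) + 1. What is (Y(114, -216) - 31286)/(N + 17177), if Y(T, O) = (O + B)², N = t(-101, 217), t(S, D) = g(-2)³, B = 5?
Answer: 13235/17906 ≈ 0.73914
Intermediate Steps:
g(U) = 1 + 2*U² (g(U) = (U² + U²) + 1 = 2*U² + 1 = 1 + 2*U²)
t(S, D) = 729 (t(S, D) = (1 + 2*(-2)²)³ = (1 + 2*4)³ = (1 + 8)³ = 9³ = 729)
N = 729
Y(T, O) = (5 + O)² (Y(T, O) = (O + 5)² = (5 + O)²)
(Y(114, -216) - 31286)/(N + 17177) = ((5 - 216)² - 31286)/(729 + 17177) = ((-211)² - 31286)/17906 = (44521 - 31286)*(1/17906) = 13235*(1/17906) = 13235/17906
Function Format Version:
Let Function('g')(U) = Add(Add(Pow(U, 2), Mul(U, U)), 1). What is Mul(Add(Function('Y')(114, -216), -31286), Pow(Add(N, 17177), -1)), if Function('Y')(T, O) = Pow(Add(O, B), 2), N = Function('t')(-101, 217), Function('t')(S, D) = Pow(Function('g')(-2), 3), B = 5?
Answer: Rational(13235, 17906) ≈ 0.73914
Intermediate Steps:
Function('g')(U) = Add(1, Mul(2, Pow(U, 2))) (Function('g')(U) = Add(Add(Pow(U, 2), Pow(U, 2)), 1) = Add(Mul(2, Pow(U, 2)), 1) = Add(1, Mul(2, Pow(U, 2))))
Function('t')(S, D) = 729 (Function('t')(S, D) = Pow(Add(1, Mul(2, Pow(-2, 2))), 3) = Pow(Add(1, Mul(2, 4)), 3) = Pow(Add(1, 8), 3) = Pow(9, 3) = 729)
N = 729
Function('Y')(T, O) = Pow(Add(5, O), 2) (Function('Y')(T, O) = Pow(Add(O, 5), 2) = Pow(Add(5, O), 2))
Mul(Add(Function('Y')(114, -216), -31286), Pow(Add(N, 17177), -1)) = Mul(Add(Pow(Add(5, -216), 2), -31286), Pow(Add(729, 17177), -1)) = Mul(Add(Pow(-211, 2), -31286), Pow(17906, -1)) = Mul(Add(44521, -31286), Rational(1, 17906)) = Mul(13235, Rational(1, 17906)) = Rational(13235, 17906)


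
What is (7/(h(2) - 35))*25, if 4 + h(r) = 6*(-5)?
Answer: -175/69 ≈ -2.5362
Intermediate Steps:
h(r) = -34 (h(r) = -4 + 6*(-5) = -4 - 30 = -34)
(7/(h(2) - 35))*25 = (7/(-34 - 35))*25 = (7/(-69))*25 = (7*(-1/69))*25 = -7/69*25 = -175/69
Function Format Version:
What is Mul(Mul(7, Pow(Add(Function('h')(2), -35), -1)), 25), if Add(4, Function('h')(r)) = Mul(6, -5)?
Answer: Rational(-175, 69) ≈ -2.5362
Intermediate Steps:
Function('h')(r) = -34 (Function('h')(r) = Add(-4, Mul(6, -5)) = Add(-4, -30) = -34)
Mul(Mul(7, Pow(Add(Function('h')(2), -35), -1)), 25) = Mul(Mul(7, Pow(Add(-34, -35), -1)), 25) = Mul(Mul(7, Pow(-69, -1)), 25) = Mul(Mul(7, Rational(-1, 69)), 25) = Mul(Rational(-7, 69), 25) = Rational(-175, 69)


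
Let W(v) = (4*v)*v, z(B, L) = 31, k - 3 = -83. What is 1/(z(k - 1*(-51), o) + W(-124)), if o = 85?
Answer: 1/61535 ≈ 1.6251e-5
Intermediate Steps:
k = -80 (k = 3 - 83 = -80)
W(v) = 4*v**2
1/(z(k - 1*(-51), o) + W(-124)) = 1/(31 + 4*(-124)**2) = 1/(31 + 4*15376) = 1/(31 + 61504) = 1/61535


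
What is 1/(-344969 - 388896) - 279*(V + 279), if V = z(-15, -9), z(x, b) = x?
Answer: -54053560441/733865 ≈ -73656.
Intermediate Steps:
V = -15
1/(-344969 - 388896) - 279*(V + 279) = 1/(-344969 - 388896) - 279*(-15 + 279) = 1/(-733865) - 279*264 = -1/733865 - 73656 = -54053560441/733865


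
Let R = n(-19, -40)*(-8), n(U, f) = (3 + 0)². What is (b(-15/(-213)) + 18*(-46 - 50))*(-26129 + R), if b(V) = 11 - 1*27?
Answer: 45694544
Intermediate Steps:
n(U, f) = 9 (n(U, f) = 3² = 9)
R = -72 (R = 9*(-8) = -72)
b(V) = -16 (b(V) = 11 - 27 = -16)
(b(-15/(-213)) + 18*(-46 - 50))*(-26129 + R) = (-16 + 18*(-46 - 50))*(-26129 - 72) = (-16 + 18*(-96))*(-26201) = (-16 - 1728)*(-26201) = -1744*(-26201) = 45694544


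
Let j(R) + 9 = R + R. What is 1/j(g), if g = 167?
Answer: 1/325 ≈ 0.0030769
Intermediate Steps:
j(R) = -9 + 2*R (j(R) = -9 + (R + R) = -9 + 2*R)
1/j(g) = 1/(-9 + 2*167) = 1/(-9 + 334) = 1/325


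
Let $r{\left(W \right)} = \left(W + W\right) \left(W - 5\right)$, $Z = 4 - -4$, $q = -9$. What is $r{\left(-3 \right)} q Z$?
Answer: $-3456$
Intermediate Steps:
$Z = 8$ ($Z = 4 + 4 = 8$)
$r{\left(W \right)} = 2 W \left(-5 + W\right)$
$r{\left(-3 \right)} q Z = 2 \left(-3\right) \left(-5 - 3\right) \left(-9\right) 8 = 2 \left(-3\right) \left(-8\right) \left(-9\right) 8 = 48 \left(-9\right) 8 = \left(-432\right) 8 = -3456$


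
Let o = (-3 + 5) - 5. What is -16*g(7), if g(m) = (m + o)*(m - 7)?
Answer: 0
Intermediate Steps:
o = -3 (o = 2 - 5 = -3)
g(m) = (-7 + m)*(-3 + m) (g(m) = (m - 3)*(m - 7) = (-3 + m)*(-7 + m) = (-7 + m)*(-3 + m))
-16*g(7) = -16*(21 + 7**2 - 10*7) = -16*(21 + 49 - 70) = -16*0 = 0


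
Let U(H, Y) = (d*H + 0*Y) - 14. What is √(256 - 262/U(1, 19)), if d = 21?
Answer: 3*√1190/7 ≈ 14.784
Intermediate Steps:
U(H, Y) = -14 + 21*H (U(H, Y) = (21*H + 0*Y) - 14 = (21*H + 0) - 14 = 21*H - 14 = -14 + 21*H)
√(256 - 262/U(1, 19)) = √(256 - 262/(-14 + 21*1)) = √(256 - 262/(-14 + 21)) = √(256 - 262/7) = √(1530/7) = 3*√1190/7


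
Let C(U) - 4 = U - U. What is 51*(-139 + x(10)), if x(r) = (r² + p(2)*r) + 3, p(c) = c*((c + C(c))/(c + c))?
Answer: -306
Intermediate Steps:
C(U) = 4 (C(U) = 4 + (U - U) = 4 + 0 = 4)
p(c) = 2 + c/2 (p(c) = c*((c + 4)/(c + c)) = c*((4 + c)/((2*c))) = c*((4 + c)*(1/(2*c))) = c*((4 + c)/(2*c)) = 2 + c/2)
x(r) = 3 + r² + 3*r (x(r) = (r² + (2 + (½)*2)*r) + 3 = (r² + (2 + 1)*r) + 3 = (r² + 3*r) + 3 = 3 + r² + 3*r)
51*(-139 + x(10)) = 51*(-139 + (3 + 10² + 3*10)) = 51*(-139 + (3 + 100 + 30)) = 51*(-139 + 133) = 51*(-6) = -306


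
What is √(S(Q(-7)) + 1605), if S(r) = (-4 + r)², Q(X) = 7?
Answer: √1614 ≈ 40.175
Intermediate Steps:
√(S(Q(-7)) + 1605) = √((-4 + 7)² + 1605) = √(3² + 1605) = √(9 + 1605) = √1614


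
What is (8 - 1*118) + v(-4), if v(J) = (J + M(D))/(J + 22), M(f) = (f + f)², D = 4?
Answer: -320/3 ≈ -106.67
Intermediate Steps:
M(f) = 4*f² (M(f) = (2*f)² = 4*f²)
v(J) = (64 + J)/(22 + J) (v(J) = (J + 4*4²)/(J + 22) = (J + 4*16)/(22 + J) = (J + 64)/(22 + J) = (64 + J)/(22 + J))
(8 - 1*118) + v(-4) = (8 - 1*118) + (64 - 4)/(22 - 4) = (8 - 118) + 60/18 = -110 + (1/18)*60 = -110 + 10/3 = -320/3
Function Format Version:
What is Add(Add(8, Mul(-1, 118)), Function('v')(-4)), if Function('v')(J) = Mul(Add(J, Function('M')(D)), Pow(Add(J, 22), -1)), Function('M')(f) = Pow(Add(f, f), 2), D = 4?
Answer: Rational(-320, 3) ≈ -106.67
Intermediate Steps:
Function('M')(f) = Mul(4, Pow(f, 2)) (Function('M')(f) = Pow(Mul(2, f), 2) = Mul(4, Pow(f, 2)))
Function('v')(J) = Mul(Pow(Add(22, J), -1), Add(64, J)) (Function('v')(J) = Mul(Add(J, Mul(4, Pow(4, 2))), Pow(Add(J, 22), -1)) = Mul(Add(J, Mul(4, 16)), Pow(Add(22, J), -1)) = Mul(Add(J, 64), Pow(Add(22, J), -1)) = Mul(Add(64, J), Pow(Add(22, J), -1)) = Mul(Pow(Add(22, J), -1), Add(64, J)))
Add(Add(8, Mul(-1, 118)), Function('v')(-4)) = Add(Add(8, Mul(-1, 118)), Mul(Pow(Add(22, -4), -1), Add(64, -4))) = Add(Add(8, -118), Mul(Pow(18, -1), 60)) = Add(-110, Mul(Rational(1, 18), 60)) = Add(-110, Rational(10, 3)) = Rational(-320, 3)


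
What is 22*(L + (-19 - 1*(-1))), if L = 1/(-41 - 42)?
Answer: -32890/83 ≈ -396.27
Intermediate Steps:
L = -1/83 (L = 1/(-83) = -1/83 ≈ -0.012048)
22*(L + (-19 - 1*(-1))) = 22*(-1/83 + (-19 - 1*(-1))) = 22*(-1/83 + (-19 + 1)) = 22*(-1/83 - 18) = 22*(-1495/83) = -32890/83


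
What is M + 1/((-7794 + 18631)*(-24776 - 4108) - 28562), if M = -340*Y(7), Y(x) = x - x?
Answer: -1/313044470 ≈ -3.1944e-9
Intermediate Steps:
Y(x) = 0
M = 0 (M = -340*0 = 0)
M + 1/((-7794 + 18631)*(-24776 - 4108) - 28562) = 0 + 1/((-7794 + 18631)*(-24776 - 4108) - 28562) = 0 + 1/(10837*(-28884) - 28562) = 0 + 1/(-313015908 - 28562) = 0 + 1/(-313044470) = 0 - 1/313044470 = -1/313044470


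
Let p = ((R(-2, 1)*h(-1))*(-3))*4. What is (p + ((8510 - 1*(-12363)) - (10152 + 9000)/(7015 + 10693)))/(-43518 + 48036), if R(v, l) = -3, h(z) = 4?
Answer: 4896709/1052694 ≈ 4.6516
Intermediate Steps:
p = 144 (p = (-3*4*(-3))*4 = -12*(-3)*4 = 36*4 = 144)
(p + ((8510 - 1*(-12363)) - (10152 + 9000)/(7015 + 10693)))/(-43518 + 48036) = (144 + ((8510 - 1*(-12363)) - (10152 + 9000)/(7015 + 10693)))/(-43518 + 48036) = (144 + ((8510 + 12363) - 19152/17708))/4518 = (144 + (20873 - 19152/17708))*(1/4518) = (144 + (20873 - 1*252/233))*(1/4518) = (144 + (20873 - 252/233))*(1/4518) = (144 + 4863157/233)*(1/4518) = (4896709/233)*(1/4518) = 4896709/1052694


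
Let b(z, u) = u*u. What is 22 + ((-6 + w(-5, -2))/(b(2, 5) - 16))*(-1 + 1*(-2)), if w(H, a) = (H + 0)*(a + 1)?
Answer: 67/3 ≈ 22.333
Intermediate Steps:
b(z, u) = u²
w(H, a) = H*(1 + a)
22 + ((-6 + w(-5, -2))/(b(2, 5) - 16))*(-1 + 1*(-2)) = 22 + ((-6 - 5*(1 - 2))/(5² - 16))*(-1 + 1*(-2)) = 22 + ((-6 - 5*(-1))/(25 - 16))*(-1 - 2) = 22 + ((-6 + 5)/9)*(-3) = 22 - 1*⅑*(-3) = 22 - ⅑*(-3) = 22 + ⅓ = 67/3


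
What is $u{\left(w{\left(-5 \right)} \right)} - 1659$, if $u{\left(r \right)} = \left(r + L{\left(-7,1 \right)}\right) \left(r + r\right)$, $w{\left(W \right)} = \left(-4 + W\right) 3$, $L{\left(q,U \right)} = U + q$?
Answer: $123$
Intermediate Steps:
$w{\left(W \right)} = -12 + 3 W$
$u{\left(r \right)} = 2 r \left(-6 + r\right)$ ($u{\left(r \right)} = \left(r + \left(1 - 7\right)\right) \left(r + r\right) = \left(r - 6\right) 2 r = \left(-6 + r\right) 2 r = 2 r \left(-6 + r\right)$)
$u{\left(w{\left(-5 \right)} \right)} - 1659 = 2 \left(-12 + 3 \left(-5\right)\right) \left(-6 + \left(-12 + 3 \left(-5\right)\right)\right) - 1659 = 2 \left(-12 - 15\right) \left(-6 - 27\right) - 1659 = 2 \left(-27\right) \left(-6 - 27\right) - 1659 = 2 \left(-27\right) \left(-33\right) - 1659 = 1782 - 1659 = 123$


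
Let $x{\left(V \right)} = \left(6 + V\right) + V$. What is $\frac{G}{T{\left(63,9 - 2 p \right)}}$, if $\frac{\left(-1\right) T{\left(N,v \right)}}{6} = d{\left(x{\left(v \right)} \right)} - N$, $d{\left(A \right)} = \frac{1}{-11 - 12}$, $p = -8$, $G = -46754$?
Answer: $- \frac{537671}{4350} \approx -123.6$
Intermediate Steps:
$x{\left(V \right)} = 6 + 2 V$
$d{\left(A \right)} = - \frac{1}{23}$ ($d{\left(A \right)} = \frac{1}{-23} = - \frac{1}{23}$)
$T{\left(N,v \right)} = \frac{6}{23} + 6 N$ ($T{\left(N,v \right)} = - 6 \left(- \frac{1}{23} - N\right) = \frac{6}{23} + 6 N$)
$\frac{G}{T{\left(63,9 - 2 p \right)}} = - \frac{46754}{\frac{6}{23} + 6 \cdot 63} = - \frac{46754}{\frac{6}{23} + 378} = - \frac{46754}{\frac{8700}{23}} = \left(-46754\right) \frac{23}{8700} = - \frac{537671}{4350}$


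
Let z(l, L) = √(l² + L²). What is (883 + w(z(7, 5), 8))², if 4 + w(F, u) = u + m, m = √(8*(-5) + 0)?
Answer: 786729 + 3548*I*√10 ≈ 7.8673e+5 + 11220.0*I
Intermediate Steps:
z(l, L) = √(L² + l²)
m = 2*I*√10 (m = √(-40 + 0) = √(-40) = 2*I*√10 ≈ 6.3246*I)
w(F, u) = -4 + u + 2*I*√10 (w(F, u) = -4 + (u + 2*I*√10) = -4 + u + 2*I*√10)
(883 + w(z(7, 5), 8))² = (883 + (-4 + 8 + 2*I*√10))² = (883 + (4 + 2*I*√10))² = (887 + 2*I*√10)²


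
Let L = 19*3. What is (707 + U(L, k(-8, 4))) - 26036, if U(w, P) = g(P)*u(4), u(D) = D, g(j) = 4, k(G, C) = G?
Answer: -25313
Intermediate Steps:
L = 57
U(w, P) = 16 (U(w, P) = 4*4 = 16)
(707 + U(L, k(-8, 4))) - 26036 = (707 + 16) - 26036 = 723 - 26036 = -25313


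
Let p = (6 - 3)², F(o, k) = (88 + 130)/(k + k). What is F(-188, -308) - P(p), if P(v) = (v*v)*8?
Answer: -199693/308 ≈ -648.35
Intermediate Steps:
F(o, k) = 109/k (F(o, k) = 218/((2*k)) = 218*(1/(2*k)) = 109/k)
p = 9 (p = 3² = 9)
P(v) = 8*v² (P(v) = v²*8 = 8*v²)
F(-188, -308) - P(p) = 109/(-308) - 8*9² = 109*(-1/308) - 8*81 = -109/308 - 1*648 = -109/308 - 648 = -199693/308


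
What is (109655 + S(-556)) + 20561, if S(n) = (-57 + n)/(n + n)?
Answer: 144800805/1112 ≈ 1.3022e+5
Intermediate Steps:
S(n) = (-57 + n)/(2*n) (S(n) = (-57 + n)/((2*n)) = (-57 + n)*(1/(2*n)) = (-57 + n)/(2*n))
(109655 + S(-556)) + 20561 = (109655 + (½)*(-57 - 556)/(-556)) + 20561 = (109655 + (½)*(-1/556)*(-613)) + 20561 = (109655 + 613/1112) + 20561 = 121936973/1112 + 20561 = 144800805/1112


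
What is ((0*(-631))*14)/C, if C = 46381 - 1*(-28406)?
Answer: 0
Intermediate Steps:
C = 74787 (C = 46381 + 28406 = 74787)
((0*(-631))*14)/C = ((0*(-631))*14)/74787 = (0*14)*(1/74787) = 0*(1/74787) = 0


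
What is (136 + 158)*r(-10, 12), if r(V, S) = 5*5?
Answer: 7350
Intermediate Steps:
r(V, S) = 25
(136 + 158)*r(-10, 12) = (136 + 158)*25 = 294*25 = 7350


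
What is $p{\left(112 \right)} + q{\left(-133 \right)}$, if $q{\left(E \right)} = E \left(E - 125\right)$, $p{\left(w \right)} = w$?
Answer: $34426$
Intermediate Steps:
$q{\left(E \right)} = E \left(-125 + E\right)$
$p{\left(112 \right)} + q{\left(-133 \right)} = 112 - 133 \left(-125 - 133\right) = 112 - -34314 = 112 + 34314 = 34426$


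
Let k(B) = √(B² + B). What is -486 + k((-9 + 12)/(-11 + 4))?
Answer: -486 + 2*I*√3/7 ≈ -486.0 + 0.49487*I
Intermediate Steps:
k(B) = √(B + B²)
-486 + k((-9 + 12)/(-11 + 4)) = -486 + √(((-9 + 12)/(-11 + 4))*(1 + (-9 + 12)/(-11 + 4))) = -486 + √((3/(-7))*(1 + 3/(-7))) = -486 + √((3*(-⅐))*(1 + 3*(-⅐))) = -486 + √(-3*(1 - 3/7)/7) = -486 + √(-3/7*4/7) = -486 + √(-12/49) = -486 + 2*I*√3/7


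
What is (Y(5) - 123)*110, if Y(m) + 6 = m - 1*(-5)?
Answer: -13090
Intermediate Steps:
Y(m) = -1 + m (Y(m) = -6 + (m - 1*(-5)) = -6 + (m + 5) = -6 + (5 + m) = -1 + m)
(Y(5) - 123)*110 = ((-1 + 5) - 123)*110 = (4 - 123)*110 = -119*110 = -13090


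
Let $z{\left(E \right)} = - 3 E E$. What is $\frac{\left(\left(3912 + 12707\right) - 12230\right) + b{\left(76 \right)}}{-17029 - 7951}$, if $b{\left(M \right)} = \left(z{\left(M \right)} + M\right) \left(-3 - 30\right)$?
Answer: $- \frac{114741}{4996} \approx -22.967$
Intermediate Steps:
$z{\left(E \right)} = - 3 E^{2}$ ($z{\left(E \right)} = - 3 E E = - 3 E^{2}$)
$b{\left(M \right)} = - 33 M + 99 M^{2}$ ($b{\left(M \right)} = \left(- 3 M^{2} + M\right) \left(-3 - 30\right) = \left(M - 3 M^{2}\right) \left(-33\right) = - 33 M + 99 M^{2}$)
$\frac{\left(\left(3912 + 12707\right) - 12230\right) + b{\left(76 \right)}}{-17029 - 7951} = \frac{\left(\left(3912 + 12707\right) - 12230\right) + 33 \cdot 76 \left(-1 + 3 \cdot 76\right)}{-17029 - 7951} = \frac{\left(16619 - 12230\right) + 33 \cdot 76 \left(-1 + 228\right)}{-24980} = \left(4389 + 33 \cdot 76 \cdot 227\right) \left(- \frac{1}{24980}\right) = \left(4389 + 569316\right) \left(- \frac{1}{24980}\right) = 573705 \left(- \frac{1}{24980}\right) = - \frac{114741}{4996}$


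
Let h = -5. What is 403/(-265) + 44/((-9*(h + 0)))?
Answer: -259/477 ≈ -0.54298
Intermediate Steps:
403/(-265) + 44/((-9*(h + 0))) = 403/(-265) + 44/((-9*(-5 + 0))) = 403*(-1/265) + 44/((-9*(-5))) = -403/265 + 44/45 = -259/477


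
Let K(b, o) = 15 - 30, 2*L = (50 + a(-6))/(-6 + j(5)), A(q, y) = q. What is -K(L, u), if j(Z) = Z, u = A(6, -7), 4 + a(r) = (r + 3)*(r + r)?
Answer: 15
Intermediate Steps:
a(r) = -4 + 2*r*(3 + r) (a(r) = -4 + (r + 3)*(r + r) = -4 + (3 + r)*(2*r) = -4 + 2*r*(3 + r))
u = 6
L = -41 (L = ((50 + (-4 + 2*(-6)² + 6*(-6)))/(-6 + 5))/2 = ((50 + (-4 + 2*36 - 36))/(-1))/2 = ((50 + (-4 + 72 - 36))*(-1))/2 = ((50 + 32)*(-1))/2 = (82*(-1))/2 = (½)*(-82) = -41)
K(b, o) = -15
-K(L, u) = -1*(-15) = 15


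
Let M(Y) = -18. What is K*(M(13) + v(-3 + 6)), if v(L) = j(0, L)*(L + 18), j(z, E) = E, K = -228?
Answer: -10260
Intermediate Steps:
v(L) = L*(18 + L) (v(L) = L*(L + 18) = L*(18 + L))
K*(M(13) + v(-3 + 6)) = -228*(-18 + (-3 + 6)*(18 + (-3 + 6))) = -228*(-18 + 3*(18 + 3)) = -228*(-18 + 3*21) = -228*(-18 + 63) = -228*45 = -10260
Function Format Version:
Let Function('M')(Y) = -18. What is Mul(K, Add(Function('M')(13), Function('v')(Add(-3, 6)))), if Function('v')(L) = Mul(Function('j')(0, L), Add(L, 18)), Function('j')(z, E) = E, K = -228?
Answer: -10260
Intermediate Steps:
Function('v')(L) = Mul(L, Add(18, L)) (Function('v')(L) = Mul(L, Add(L, 18)) = Mul(L, Add(18, L)))
Mul(K, Add(Function('M')(13), Function('v')(Add(-3, 6)))) = Mul(-228, Add(-18, Mul(Add(-3, 6), Add(18, Add(-3, 6))))) = Mul(-228, Add(-18, Mul(3, Add(18, 3)))) = Mul(-228, Add(-18, Mul(3, 21))) = Mul(-228, Add(-18, 63)) = Mul(-228, 45) = -10260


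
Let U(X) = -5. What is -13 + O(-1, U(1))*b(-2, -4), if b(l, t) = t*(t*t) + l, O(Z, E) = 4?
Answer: -277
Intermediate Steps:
b(l, t) = l + t³ (b(l, t) = t*t² + l = t³ + l = l + t³)
-13 + O(-1, U(1))*b(-2, -4) = -13 + 4*(-2 + (-4)³) = -13 + 4*(-2 - 64) = -13 + 4*(-66) = -13 - 264 = -277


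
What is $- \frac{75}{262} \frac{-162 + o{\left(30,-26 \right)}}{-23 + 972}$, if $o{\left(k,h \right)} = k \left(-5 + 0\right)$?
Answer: $\frac{900}{9563} \approx 0.094113$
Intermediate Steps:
$o{\left(k,h \right)} = - 5 k$ ($o{\left(k,h \right)} = k \left(-5\right) = - 5 k$)
$- \frac{75}{262} \frac{-162 + o{\left(30,-26 \right)}}{-23 + 972} = - \frac{75}{262} \frac{-162 - 150}{-23 + 972} = \left(-75\right) \frac{1}{262} \frac{-162 - 150}{949} = - \frac{75 \left(\left(-312\right) \frac{1}{949}\right)}{262} = \left(- \frac{75}{262}\right) \left(- \frac{24}{73}\right) = \frac{900}{9563}$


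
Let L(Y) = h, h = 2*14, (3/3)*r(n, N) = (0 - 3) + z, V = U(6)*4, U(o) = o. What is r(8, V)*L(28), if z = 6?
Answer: 84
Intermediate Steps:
V = 24 (V = 6*4 = 24)
r(n, N) = 3 (r(n, N) = (0 - 3) + 6 = -3 + 6 = 3)
h = 28
L(Y) = 28
r(8, V)*L(28) = 3*28 = 84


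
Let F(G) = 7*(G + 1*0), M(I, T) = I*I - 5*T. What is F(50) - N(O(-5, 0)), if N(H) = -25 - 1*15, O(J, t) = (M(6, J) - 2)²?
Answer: 390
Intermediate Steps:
M(I, T) = I² - 5*T
O(J, t) = (34 - 5*J)² (O(J, t) = ((6² - 5*J) - 2)² = ((36 - 5*J) - 2)² = (34 - 5*J)²)
N(H) = -40 (N(H) = -25 - 15 = -40)
F(G) = 7*G (F(G) = 7*(G + 0) = 7*G)
F(50) - N(O(-5, 0)) = 7*50 - 1*(-40) = 350 + 40 = 390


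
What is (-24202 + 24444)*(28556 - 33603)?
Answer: -1221374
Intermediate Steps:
(-24202 + 24444)*(28556 - 33603) = 242*(-5047) = -1221374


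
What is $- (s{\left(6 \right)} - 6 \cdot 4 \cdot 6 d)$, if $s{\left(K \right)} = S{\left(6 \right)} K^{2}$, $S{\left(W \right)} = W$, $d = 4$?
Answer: $360$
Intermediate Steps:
$s{\left(K \right)} = 6 K^{2}$
$- (s{\left(6 \right)} - 6 \cdot 4 \cdot 6 d) = - (6 \cdot 6^{2} - 6 \cdot 4 \cdot 6 \cdot 4) = - (6 \cdot 36 - 6 \cdot 24 \cdot 4) = - (216 - 576) = \left(-1\right) \left(-360\right) = 360$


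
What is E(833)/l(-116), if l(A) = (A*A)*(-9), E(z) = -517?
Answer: 517/121104 ≈ 0.0042691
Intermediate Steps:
l(A) = -9*A² (l(A) = A²*(-9) = -9*A²)
E(833)/l(-116) = -517/((-9*(-116)²)) = -517/((-9*13456)) = -517/(-121104) = -517*(-1/121104) = 517/121104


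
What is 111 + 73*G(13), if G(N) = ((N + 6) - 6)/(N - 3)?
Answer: 2059/10 ≈ 205.90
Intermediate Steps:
G(N) = N/(-3 + N) (G(N) = ((6 + N) - 6)/(-3 + N) = N/(-3 + N))
111 + 73*G(13) = 111 + 73*(13/(-3 + 13)) = 111 + 73*(13/10) = 111 + 949/10 = 2059/10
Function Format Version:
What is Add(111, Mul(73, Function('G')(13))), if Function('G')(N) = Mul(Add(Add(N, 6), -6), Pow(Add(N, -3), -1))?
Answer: Rational(2059, 10) ≈ 205.90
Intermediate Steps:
Function('G')(N) = Mul(N, Pow(Add(-3, N), -1)) (Function('G')(N) = Mul(Add(Add(6, N), -6), Pow(Add(-3, N), -1)) = Mul(N, Pow(Add(-3, N), -1)))
Add(111, Mul(73, Function('G')(13))) = Add(111, Mul(73, Mul(13, Pow(Add(-3, 13), -1)))) = Add(111, Mul(73, Mul(13, Pow(10, -1)))) = Add(111, Mul(73, Mul(13, Rational(1, 10)))) = Add(111, Mul(73, Rational(13, 10))) = Add(111, Rational(949, 10)) = Rational(2059, 10)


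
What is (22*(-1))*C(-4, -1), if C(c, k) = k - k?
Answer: 0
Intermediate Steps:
C(c, k) = 0
(22*(-1))*C(-4, -1) = (22*(-1))*0 = -22*0 = 0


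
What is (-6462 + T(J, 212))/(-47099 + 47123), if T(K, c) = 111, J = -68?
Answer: -2117/8 ≈ -264.63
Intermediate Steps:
(-6462 + T(J, 212))/(-47099 + 47123) = (-6462 + 111)/(-47099 + 47123) = -6351/24 = -6351*1/24 = -2117/8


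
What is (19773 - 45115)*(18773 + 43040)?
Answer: -1566465046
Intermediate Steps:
(19773 - 45115)*(18773 + 43040) = -25342*61813 = -1566465046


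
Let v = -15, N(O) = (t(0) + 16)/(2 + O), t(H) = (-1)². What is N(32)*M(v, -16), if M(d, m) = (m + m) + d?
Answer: -47/2 ≈ -23.500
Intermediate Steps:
t(H) = 1
N(O) = 17/(2 + O) (N(O) = (1 + 16)/(2 + O) = 17/(2 + O))
M(d, m) = d + 2*m (M(d, m) = 2*m + d = d + 2*m)
N(32)*M(v, -16) = (17/(2 + 32))*(-15 + 2*(-16)) = (17/34)*(-15 - 32) = (17*(1/34))*(-47) = (½)*(-47) = -47/2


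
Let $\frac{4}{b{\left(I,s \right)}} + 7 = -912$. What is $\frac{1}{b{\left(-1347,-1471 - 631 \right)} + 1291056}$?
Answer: $\frac{919}{1186480460} \approx 7.7456 \cdot 10^{-7}$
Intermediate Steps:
$b{\left(I,s \right)} = - \frac{4}{919}$ ($b{\left(I,s \right)} = \frac{4}{-7 - 912} = \frac{4}{-919} = 4 \left(- \frac{1}{919}\right) = - \frac{4}{919}$)
$\frac{1}{b{\left(-1347,-1471 - 631 \right)} + 1291056} = \frac{1}{- \frac{4}{919} + 1291056} = \frac{1}{\frac{1186480460}{919}} = \frac{919}{1186480460}$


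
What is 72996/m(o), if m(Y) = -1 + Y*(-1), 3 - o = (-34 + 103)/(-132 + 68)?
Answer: -4671744/325 ≈ -14375.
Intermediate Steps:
o = 261/64 (o = 3 - (-34 + 103)/(-132 + 68) = 3 - 69/(-64) = 3 - 69*(-1)/64 = 3 - 1*(-69/64) = 3 + 69/64 = 261/64 ≈ 4.0781)
m(Y) = -1 - Y
72996/m(o) = 72996/(-1 - 1*261/64) = 72996/(-1 - 261/64) = 72996/(-325/64) = 72996*(-64/325) = -4671744/325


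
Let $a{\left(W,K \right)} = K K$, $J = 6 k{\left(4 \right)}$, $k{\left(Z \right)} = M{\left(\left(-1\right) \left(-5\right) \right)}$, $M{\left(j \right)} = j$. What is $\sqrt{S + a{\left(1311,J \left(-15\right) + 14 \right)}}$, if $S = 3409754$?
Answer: $5 \sqrt{143994} \approx 1897.3$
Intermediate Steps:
$k{\left(Z \right)} = 5$ ($k{\left(Z \right)} = \left(-1\right) \left(-5\right) = 5$)
$J = 30$ ($J = 6 \cdot 5 = 30$)
$a{\left(W,K \right)} = K^{2}$
$\sqrt{S + a{\left(1311,J \left(-15\right) + 14 \right)}} = \sqrt{3409754 + \left(30 \left(-15\right) + 14\right)^{2}} = \sqrt{3409754 + \left(-450 + 14\right)^{2}} = \sqrt{3409754 + \left(-436\right)^{2}} = \sqrt{3409754 + 190096} = \sqrt{3599850} = 5 \sqrt{143994}$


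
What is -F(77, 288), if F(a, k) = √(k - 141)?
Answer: -7*√3 ≈ -12.124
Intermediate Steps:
F(a, k) = √(-141 + k)
-F(77, 288) = -√(-141 + 288) = -√147 = -7*√3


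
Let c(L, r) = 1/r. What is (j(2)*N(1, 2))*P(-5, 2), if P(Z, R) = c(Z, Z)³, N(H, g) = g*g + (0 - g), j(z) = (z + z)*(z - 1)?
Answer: -8/125 ≈ -0.064000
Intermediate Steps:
j(z) = 2*z*(-1 + z) (j(z) = (2*z)*(-1 + z) = 2*z*(-1 + z))
N(H, g) = g² - g
P(Z, R) = Z⁻³ (P(Z, R) = (1/Z)³ = Z⁻³)
(j(2)*N(1, 2))*P(-5, 2) = ((2*2*(-1 + 2))*(2*(-1 + 2)))/(-5)³ = ((2*2*1)*(2*1))*(-1/125) = (4*2)*(-1/125) = 8*(-1/125) = -8/125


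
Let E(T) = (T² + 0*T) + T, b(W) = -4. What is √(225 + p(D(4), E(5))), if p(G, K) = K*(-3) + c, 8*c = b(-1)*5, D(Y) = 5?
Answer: √530/2 ≈ 11.511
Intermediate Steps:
c = -5/2 (c = (-4*5)/8 = (⅛)*(-20) = -5/2 ≈ -2.5000)
E(T) = T + T² (E(T) = (T² + 0) + T = T² + T = T + T²)
p(G, K) = -5/2 - 3*K (p(G, K) = K*(-3) - 5/2 = -3*K - 5/2 = -5/2 - 3*K)
√(225 + p(D(4), E(5))) = √(225 + (-5/2 - 15*(1 + 5))) = √(225 + (-5/2 - 15*6)) = √(225 + (-5/2 - 3*30)) = √(225 + (-5/2 - 90)) = √(225 - 185/2) = √(265/2) = √530/2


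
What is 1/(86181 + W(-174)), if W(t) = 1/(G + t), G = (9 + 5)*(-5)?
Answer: 244/21028163 ≈ 1.1603e-5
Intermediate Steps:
G = -70 (G = 14*(-5) = -70)
W(t) = 1/(-70 + t)
1/(86181 + W(-174)) = 1/(86181 + 1/(-70 - 174)) = 1/(86181 + 1/(-244)) = 1/(86181 - 1/244) = 1/(21028163/244) = 244/21028163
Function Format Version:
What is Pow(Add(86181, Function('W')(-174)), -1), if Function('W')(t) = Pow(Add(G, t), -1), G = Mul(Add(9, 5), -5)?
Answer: Rational(244, 21028163) ≈ 1.1603e-5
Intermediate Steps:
G = -70 (G = Mul(14, -5) = -70)
Function('W')(t) = Pow(Add(-70, t), -1)
Pow(Add(86181, Function('W')(-174)), -1) = Pow(Add(86181, Pow(Add(-70, -174), -1)), -1) = Pow(Add(86181, Pow(-244, -1)), -1) = Pow(Add(86181, Rational(-1, 244)), -1) = Pow(Rational(21028163, 244), -1) = Rational(244, 21028163)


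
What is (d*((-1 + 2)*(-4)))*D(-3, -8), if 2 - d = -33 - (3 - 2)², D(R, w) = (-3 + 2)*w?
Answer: -1152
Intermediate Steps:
D(R, w) = -w
d = 36 (d = 2 - (-33 - (3 - 2)²) = 2 - (-33 - 1*1²) = 2 - (-33 - 1*1) = 2 - (-33 - 1) = 2 - 1*(-34) = 2 + 34 = 36)
(d*((-1 + 2)*(-4)))*D(-3, -8) = (36*((-1 + 2)*(-4)))*(-1*(-8)) = (36*(1*(-4)))*8 = (36*(-4))*8 = -144*8 = -1152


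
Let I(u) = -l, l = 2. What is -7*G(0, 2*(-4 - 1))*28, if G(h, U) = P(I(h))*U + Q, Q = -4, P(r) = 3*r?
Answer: -10976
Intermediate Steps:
I(u) = -2 (I(u) = -1*2 = -2)
G(h, U) = -4 - 6*U (G(h, U) = (3*(-2))*U - 4 = -6*U - 4 = -4 - 6*U)
-7*G(0, 2*(-4 - 1))*28 = -7*(-4 - 12*(-4 - 1))*28 = -7*(-4 - 12*(-5))*28 = -7*(-4 - 6*(-10))*28 = -7*(-4 + 60)*28 = -7*56*28 = -392*28 = -10976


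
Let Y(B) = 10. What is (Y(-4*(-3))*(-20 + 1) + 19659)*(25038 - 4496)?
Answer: 399932198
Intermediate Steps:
(Y(-4*(-3))*(-20 + 1) + 19659)*(25038 - 4496) = (10*(-20 + 1) + 19659)*(25038 - 4496) = (10*(-19) + 19659)*20542 = (-190 + 19659)*20542 = 19469*20542 = 399932198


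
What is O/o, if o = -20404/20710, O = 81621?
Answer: -845185455/10202 ≈ -82845.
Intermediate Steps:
o = -10202/10355 (o = -20404*1/20710 = -10202/10355 ≈ -0.98522)
O/o = 81621/(-10202/10355) = 81621*(-10355/10202) = -845185455/10202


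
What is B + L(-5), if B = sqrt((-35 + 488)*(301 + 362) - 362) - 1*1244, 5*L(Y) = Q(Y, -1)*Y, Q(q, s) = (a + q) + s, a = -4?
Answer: -1234 + sqrt(299977) ≈ -686.30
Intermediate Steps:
Q(q, s) = -4 + q + s (Q(q, s) = (-4 + q) + s = -4 + q + s)
L(Y) = Y*(-5 + Y)/5 (L(Y) = ((-4 + Y - 1)*Y)/5 = ((-5 + Y)*Y)/5 = (Y*(-5 + Y))/5 = Y*(-5 + Y)/5)
B = -1244 + sqrt(299977) (B = sqrt(453*663 - 362) - 1244 = sqrt(300339 - 362) - 1244 = sqrt(299977) - 1244 = -1244 + sqrt(299977) ≈ -696.30)
B + L(-5) = (-1244 + sqrt(299977)) + (1/5)*(-5)*(-5 - 5) = (-1244 + sqrt(299977)) + (1/5)*(-5)*(-10) = (-1244 + sqrt(299977)) + 10 = -1234 + sqrt(299977)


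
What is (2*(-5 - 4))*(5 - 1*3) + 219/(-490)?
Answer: -17859/490 ≈ -36.447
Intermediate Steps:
(2*(-5 - 4))*(5 - 1*3) + 219/(-490) = (2*(-9))*(5 - 3) + 219*(-1/490) = -18*2 - 219/490 = -36 - 219/490 = -17859/490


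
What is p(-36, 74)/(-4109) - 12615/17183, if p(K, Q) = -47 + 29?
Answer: -51525741/70604947 ≈ -0.72978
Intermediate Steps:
p(K, Q) = -18
p(-36, 74)/(-4109) - 12615/17183 = -18/(-4109) - 12615/17183 = -18*(-1/4109) - 12615*1/17183 = 18/4109 - 12615/17183 = -51525741/70604947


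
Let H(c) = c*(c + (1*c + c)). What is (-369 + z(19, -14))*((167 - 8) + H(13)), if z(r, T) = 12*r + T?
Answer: -103230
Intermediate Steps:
z(r, T) = T + 12*r
H(c) = 3*c**2 (H(c) = c*(c + (c + c)) = c*(c + 2*c) = c*(3*c) = 3*c**2)
(-369 + z(19, -14))*((167 - 8) + H(13)) = (-369 + (-14 + 12*19))*((167 - 8) + 3*13**2) = (-369 + (-14 + 228))*(159 + 3*169) = (-369 + 214)*(159 + 507) = -155*666 = -103230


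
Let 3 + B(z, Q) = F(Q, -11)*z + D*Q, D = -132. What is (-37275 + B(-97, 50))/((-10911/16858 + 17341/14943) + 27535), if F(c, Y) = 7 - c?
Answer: -10002554395458/6936446194795 ≈ -1.4420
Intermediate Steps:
B(z, Q) = -3 - 132*Q + z*(7 - Q) (B(z, Q) = -3 + ((7 - Q)*z - 132*Q) = -3 + (z*(7 - Q) - 132*Q) = -3 + (-132*Q + z*(7 - Q)) = -3 - 132*Q + z*(7 - Q))
(-37275 + B(-97, 50))/((-10911/16858 + 17341/14943) + 27535) = (-37275 + (-3 - 132*50 - 1*(-97)*(-7 + 50)))/((-10911/16858 + 17341/14943) + 27535) = (-37275 + (-3 - 6600 - 1*(-97)*43))/((-10911*1/16858 + 17341*(1/14943)) + 27535) = (-37275 + (-3 - 6600 + 4171))/((-10911/16858 + 17341/14943) + 27535) = (-37275 - 2432)/(129291505/251909094 + 27535) = -39707/6936446194795/251909094 = -39707*251909094/6936446194795 = -10002554395458/6936446194795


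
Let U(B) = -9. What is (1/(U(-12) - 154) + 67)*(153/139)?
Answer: 1670760/22657 ≈ 73.741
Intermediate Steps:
(1/(U(-12) - 154) + 67)*(153/139) = (1/(-9 - 154) + 67)*(153/139) = (1/(-163) + 67)*(153*(1/139)) = (-1/163 + 67)*(153/139) = (10920/163)*(153/139) = 1670760/22657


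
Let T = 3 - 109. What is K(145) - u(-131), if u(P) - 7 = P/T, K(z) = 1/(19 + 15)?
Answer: -7394/901 ≈ -8.2064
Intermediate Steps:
K(z) = 1/34
T = -106
u(P) = 7 - P/106 (u(P) = 7 + P/(-106) = 7 + P*(-1/106) = 7 - P/106)
K(145) - u(-131) = 1/34 - (7 - 1/106*(-131)) = 1/34 - (7 + 131/106) = 1/34 - 1*873/106 = 1/34 - 873/106 = -7394/901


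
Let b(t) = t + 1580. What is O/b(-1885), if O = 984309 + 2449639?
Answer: -3433948/305 ≈ -11259.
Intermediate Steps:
b(t) = 1580 + t
O = 3433948
O/b(-1885) = 3433948/(1580 - 1885) = 3433948/(-305) = 3433948*(-1/305) = -3433948/305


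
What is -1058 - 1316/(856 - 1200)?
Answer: -90659/86 ≈ -1054.2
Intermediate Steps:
-1058 - 1316/(856 - 1200) = -1058 - 1316/(-344) = -1058 - 1316*(-1/344) = -1058 + 329/86 = -90659/86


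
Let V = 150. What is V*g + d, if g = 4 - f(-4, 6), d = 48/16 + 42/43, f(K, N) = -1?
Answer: 32421/43 ≈ 753.98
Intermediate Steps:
d = 171/43 (d = 48*(1/16) + 42*(1/43) = 3 + 42/43 = 171/43 ≈ 3.9767)
g = 5 (g = 4 - 1*(-1) = 4 + 1 = 5)
V*g + d = 150*5 + 171/43 = 750 + 171/43 = 32421/43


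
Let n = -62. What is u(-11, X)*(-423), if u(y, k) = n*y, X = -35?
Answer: -288486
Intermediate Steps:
u(y, k) = -62*y
u(-11, X)*(-423) = -62*(-11)*(-423) = 682*(-423) = -288486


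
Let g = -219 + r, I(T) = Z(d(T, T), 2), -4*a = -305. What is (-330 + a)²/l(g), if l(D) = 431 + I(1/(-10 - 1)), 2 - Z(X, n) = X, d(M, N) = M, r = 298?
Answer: 11332475/76224 ≈ 148.67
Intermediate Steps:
a = 305/4 (a = -¼*(-305) = 305/4 ≈ 76.250)
Z(X, n) = 2 - X
I(T) = 2 - T
g = 79 (g = -219 + 298 = 79)
l(D) = 4764/11 (l(D) = 431 + (2 - 1/(-10 - 1)) = 431 + (2 - 1/(-11)) = 431 + (2 - 1*(-1/11)) = 431 + (2 + 1/11) = 431 + 23/11 = 4764/11)
(-330 + a)²/l(g) = (-330 + 305/4)²/(4764/11) = (-1015/4)²*(11/4764) = (1030225/16)*(11/4764) = 11332475/76224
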